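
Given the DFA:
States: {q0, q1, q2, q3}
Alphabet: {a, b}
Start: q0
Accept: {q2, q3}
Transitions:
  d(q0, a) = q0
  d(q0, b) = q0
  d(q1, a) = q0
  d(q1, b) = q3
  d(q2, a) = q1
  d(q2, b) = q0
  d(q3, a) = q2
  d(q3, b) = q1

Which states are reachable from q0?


BFS from q0:
  layer 0: {q0}

{q0}


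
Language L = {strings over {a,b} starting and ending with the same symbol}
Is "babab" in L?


first = 'b', last = 'b'

Yes, "babab" is in L


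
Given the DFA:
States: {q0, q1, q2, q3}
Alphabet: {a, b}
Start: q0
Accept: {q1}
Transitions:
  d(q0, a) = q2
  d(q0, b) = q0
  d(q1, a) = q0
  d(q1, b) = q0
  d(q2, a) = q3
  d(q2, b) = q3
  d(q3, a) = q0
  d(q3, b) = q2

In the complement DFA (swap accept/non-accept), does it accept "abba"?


Trace: q0 -> q2 -> q3 -> q2 -> q3
Final: q3
Original accept: {q1}
Complement: q3 is not in original accept

Yes, complement accepts (original rejects)


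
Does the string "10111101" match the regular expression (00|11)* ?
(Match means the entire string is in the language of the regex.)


|string| = 8; first = '1'; last = '1'

No, "10111101" does not match (00|11)*


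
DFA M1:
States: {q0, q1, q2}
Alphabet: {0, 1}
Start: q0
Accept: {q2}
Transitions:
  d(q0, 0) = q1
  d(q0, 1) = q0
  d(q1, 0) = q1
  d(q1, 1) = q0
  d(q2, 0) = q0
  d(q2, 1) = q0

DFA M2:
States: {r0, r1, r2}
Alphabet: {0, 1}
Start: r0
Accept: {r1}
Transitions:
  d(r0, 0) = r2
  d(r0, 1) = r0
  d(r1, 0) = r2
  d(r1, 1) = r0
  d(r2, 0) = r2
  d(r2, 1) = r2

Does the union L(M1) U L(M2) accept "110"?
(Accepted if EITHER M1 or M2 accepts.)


M1: final=q1 accepted=False
M2: final=r2 accepted=False

No, union rejects (neither accepts)


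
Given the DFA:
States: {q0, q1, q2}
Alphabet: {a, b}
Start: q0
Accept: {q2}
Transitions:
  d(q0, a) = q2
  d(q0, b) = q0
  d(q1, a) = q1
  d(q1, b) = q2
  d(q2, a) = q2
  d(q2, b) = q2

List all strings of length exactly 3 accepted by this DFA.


All strings of length 3: 8 total
Accepted: 7

"aaa", "aab", "aba", "abb", "baa", "bab", "bba"


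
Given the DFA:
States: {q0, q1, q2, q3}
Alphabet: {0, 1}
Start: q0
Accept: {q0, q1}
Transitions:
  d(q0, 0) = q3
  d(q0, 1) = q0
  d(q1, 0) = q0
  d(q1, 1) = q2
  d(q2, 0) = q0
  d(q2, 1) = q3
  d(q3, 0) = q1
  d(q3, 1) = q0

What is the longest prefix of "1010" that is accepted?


Run the DFA, marking each prefix where the state is accepting:
  "" -> q0 [accept]
  "1" -> q0 [accept]
  "10" -> q3 [reject]
  "101" -> q0 [accept]
  "1010" -> q3 [reject]

"101"


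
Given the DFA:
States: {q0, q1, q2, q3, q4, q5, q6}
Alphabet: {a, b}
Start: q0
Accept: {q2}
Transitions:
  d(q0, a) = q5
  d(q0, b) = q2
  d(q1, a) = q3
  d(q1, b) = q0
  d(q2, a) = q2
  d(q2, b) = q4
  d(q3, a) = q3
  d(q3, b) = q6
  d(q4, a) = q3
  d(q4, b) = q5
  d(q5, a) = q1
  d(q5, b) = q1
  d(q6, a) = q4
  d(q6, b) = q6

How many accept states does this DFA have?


Accept states listed: {q2}
Counting: q2(1)

1


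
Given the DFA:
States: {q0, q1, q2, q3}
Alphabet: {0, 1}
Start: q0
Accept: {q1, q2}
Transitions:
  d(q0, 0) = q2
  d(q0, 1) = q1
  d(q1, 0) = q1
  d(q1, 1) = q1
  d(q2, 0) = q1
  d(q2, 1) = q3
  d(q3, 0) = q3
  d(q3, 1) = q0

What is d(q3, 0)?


Looking up transition d(q3, 0)

q3


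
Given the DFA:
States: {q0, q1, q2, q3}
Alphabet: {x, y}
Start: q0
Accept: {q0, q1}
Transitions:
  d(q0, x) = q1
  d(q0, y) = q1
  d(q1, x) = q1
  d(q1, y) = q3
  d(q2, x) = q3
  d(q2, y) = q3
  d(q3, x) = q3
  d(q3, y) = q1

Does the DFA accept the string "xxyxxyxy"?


Trace: q0 -> q1 -> q1 -> q3 -> q3 -> q3 -> q1 -> q1 -> q3
Final state: q3
Accept states: {q0, q1}

No, rejected (final state q3 is not an accept state)


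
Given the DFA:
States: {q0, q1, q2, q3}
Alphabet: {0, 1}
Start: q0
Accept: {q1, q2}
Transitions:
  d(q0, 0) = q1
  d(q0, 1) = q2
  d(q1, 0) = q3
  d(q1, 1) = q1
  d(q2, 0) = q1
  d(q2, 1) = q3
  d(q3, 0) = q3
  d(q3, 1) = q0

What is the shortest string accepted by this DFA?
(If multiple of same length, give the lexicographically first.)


BFS by string length (lex-first path to each state shown):
  len 0: q0<-""
  len 1: q1<-"0", q2<-"1"
Found accept state at length 1.

"0"


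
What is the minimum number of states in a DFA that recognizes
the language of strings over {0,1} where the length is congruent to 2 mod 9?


States track (length) mod 9.
Need 9 states: one per remainder 0..8; accept = remainder 2.

9


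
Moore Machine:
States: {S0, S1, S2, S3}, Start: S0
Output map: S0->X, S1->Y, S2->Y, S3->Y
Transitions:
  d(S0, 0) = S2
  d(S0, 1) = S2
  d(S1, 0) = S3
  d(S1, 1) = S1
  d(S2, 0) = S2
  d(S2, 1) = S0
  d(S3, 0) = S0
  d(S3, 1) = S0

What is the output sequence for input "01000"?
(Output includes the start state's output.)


Start: S0 (output X)
  --0--> S2 (output Y)
  --1--> S0 (output X)
  --0--> S2 (output Y)
  --0--> S2 (output Y)
  --0--> S2 (output Y)

"XYXYYY"


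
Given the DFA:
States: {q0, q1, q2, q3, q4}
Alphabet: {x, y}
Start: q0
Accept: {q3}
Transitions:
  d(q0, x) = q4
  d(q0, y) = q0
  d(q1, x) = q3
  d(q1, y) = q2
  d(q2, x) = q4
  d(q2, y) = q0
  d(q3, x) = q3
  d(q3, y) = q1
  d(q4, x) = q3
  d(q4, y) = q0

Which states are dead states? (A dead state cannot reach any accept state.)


Forward reachability from each state:
  q0 -> reaches accept state q3 (live)
  q1 -> reaches accept state q3 (live)
  q2 -> reaches accept state q3 (live)
  q3 -> reaches accept state q3 (live)
  q4 -> reaches accept state q3 (live)

None (all states can reach an accept state)


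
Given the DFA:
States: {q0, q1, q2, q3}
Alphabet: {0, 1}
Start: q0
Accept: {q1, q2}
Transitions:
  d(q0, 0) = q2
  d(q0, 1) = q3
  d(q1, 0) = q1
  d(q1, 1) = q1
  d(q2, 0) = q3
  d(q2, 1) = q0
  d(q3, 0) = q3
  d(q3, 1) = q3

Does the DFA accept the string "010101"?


Trace: q0 -> q2 -> q0 -> q2 -> q0 -> q2 -> q0
Final state: q0
Accept states: {q1, q2}

No, rejected (final state q0 is not an accept state)


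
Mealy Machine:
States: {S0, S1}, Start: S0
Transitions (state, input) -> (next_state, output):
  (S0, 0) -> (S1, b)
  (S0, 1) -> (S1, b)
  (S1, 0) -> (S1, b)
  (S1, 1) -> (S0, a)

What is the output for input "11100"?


Step-by-step:
  (S0, 1) -> (S1, b)
  (S1, 1) -> (S0, a)
  (S0, 1) -> (S1, b)
  (S1, 0) -> (S1, b)
  (S1, 0) -> (S1, b)

"babbb"


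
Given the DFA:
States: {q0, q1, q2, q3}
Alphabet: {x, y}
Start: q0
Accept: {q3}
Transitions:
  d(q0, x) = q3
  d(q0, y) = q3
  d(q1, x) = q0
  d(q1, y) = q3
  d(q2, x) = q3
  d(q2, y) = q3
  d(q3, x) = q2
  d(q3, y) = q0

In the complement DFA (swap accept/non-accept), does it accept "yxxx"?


Trace: q0 -> q3 -> q2 -> q3 -> q2
Final: q2
Original accept: {q3}
Complement: q2 is not in original accept

Yes, complement accepts (original rejects)


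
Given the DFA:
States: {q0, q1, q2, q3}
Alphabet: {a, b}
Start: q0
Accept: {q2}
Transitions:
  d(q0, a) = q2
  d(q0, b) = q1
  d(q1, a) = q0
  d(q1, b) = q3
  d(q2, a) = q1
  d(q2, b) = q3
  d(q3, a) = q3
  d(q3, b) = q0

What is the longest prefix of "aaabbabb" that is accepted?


Run the DFA, marking each prefix where the state is accepting:
  "" -> q0 [reject]
  "a" -> q2 [accept]
  "aa" -> q1 [reject]
  "aaa" -> q0 [reject]
  "aaab" -> q1 [reject]
  "aaabb" -> q3 [reject]
  "aaabba" -> q3 [reject]
  "aaabbab" -> q0 [reject]
  "aaabbabb" -> q1 [reject]

"a"


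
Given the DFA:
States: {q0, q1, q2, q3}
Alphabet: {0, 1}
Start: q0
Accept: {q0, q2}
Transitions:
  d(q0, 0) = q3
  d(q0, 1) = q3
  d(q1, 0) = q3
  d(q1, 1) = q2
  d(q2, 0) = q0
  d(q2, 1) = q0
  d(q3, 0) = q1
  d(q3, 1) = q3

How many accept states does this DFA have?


Accept states listed: {q0, q2}
Counting: q0(1) q2(2)

2


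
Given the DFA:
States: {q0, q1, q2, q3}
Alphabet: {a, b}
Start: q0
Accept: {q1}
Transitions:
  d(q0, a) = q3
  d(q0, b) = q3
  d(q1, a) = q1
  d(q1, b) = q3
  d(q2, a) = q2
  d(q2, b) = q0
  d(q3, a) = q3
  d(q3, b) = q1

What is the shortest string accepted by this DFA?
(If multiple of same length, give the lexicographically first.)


BFS by string length (lex-first path to each state shown):
  len 0: q0<-""
  len 1: q3<-"a"
  len 2: q1<-"ab", q3<-"aa"
Found accept state at length 2.

"ab"


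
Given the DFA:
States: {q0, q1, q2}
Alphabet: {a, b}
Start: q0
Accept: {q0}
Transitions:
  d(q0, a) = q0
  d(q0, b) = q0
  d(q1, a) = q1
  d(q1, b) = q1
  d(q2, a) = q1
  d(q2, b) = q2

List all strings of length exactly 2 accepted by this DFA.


All strings of length 2: 4 total
Accepted: 4

"aa", "ab", "ba", "bb"


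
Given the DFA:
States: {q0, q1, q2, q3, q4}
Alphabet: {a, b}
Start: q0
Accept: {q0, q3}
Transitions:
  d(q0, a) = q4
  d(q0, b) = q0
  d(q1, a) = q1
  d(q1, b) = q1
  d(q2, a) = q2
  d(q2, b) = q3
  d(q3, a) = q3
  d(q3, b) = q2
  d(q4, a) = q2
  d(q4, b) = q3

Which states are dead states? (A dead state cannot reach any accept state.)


Forward reachability from each state:
  q0 -> reaches accept state q0 (live)
  q1 -> reaches {q1}, no accept state (dead)
  q2 -> reaches accept state q3 (live)
  q3 -> reaches accept state q3 (live)
  q4 -> reaches accept state q3 (live)

{q1}


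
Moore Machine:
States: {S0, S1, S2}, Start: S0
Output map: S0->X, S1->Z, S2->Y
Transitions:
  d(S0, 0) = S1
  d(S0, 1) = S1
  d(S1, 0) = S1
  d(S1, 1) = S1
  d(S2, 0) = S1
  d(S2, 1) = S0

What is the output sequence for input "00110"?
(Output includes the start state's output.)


Start: S0 (output X)
  --0--> S1 (output Z)
  --0--> S1 (output Z)
  --1--> S1 (output Z)
  --1--> S1 (output Z)
  --0--> S1 (output Z)

"XZZZZZ"


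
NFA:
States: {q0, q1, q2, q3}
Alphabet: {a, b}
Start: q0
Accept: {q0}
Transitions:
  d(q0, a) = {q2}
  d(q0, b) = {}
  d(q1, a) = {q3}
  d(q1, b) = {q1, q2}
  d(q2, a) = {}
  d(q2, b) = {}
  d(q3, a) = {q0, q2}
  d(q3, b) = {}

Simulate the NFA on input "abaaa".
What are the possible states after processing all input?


Start: {q0}
  --a--> {q2}
  --b--> {}
  --a--> {}
  --a--> {}
  --a--> {}

{} (empty set, no valid transitions)


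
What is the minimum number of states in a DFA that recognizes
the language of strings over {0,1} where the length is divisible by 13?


States track (length) mod 13.
Need 13 states: one per remainder 0..12; accept = remainder 0.

13


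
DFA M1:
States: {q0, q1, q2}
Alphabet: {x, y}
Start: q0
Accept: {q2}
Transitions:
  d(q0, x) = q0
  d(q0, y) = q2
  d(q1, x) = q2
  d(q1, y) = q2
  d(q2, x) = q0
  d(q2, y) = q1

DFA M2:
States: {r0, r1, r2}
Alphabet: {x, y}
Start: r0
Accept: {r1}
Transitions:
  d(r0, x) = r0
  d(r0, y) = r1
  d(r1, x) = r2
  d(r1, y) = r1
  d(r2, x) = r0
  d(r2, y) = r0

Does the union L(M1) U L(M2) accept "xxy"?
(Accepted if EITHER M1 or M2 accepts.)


M1: final=q2 accepted=True
M2: final=r1 accepted=True

Yes, union accepts


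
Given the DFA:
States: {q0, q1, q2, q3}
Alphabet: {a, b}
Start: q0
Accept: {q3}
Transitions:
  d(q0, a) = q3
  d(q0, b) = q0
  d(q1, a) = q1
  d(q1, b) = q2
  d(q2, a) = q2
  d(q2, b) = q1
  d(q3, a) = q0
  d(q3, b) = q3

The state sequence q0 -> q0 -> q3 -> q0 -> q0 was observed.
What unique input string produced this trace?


Trace back each transition to find the symbol:
  q0 --[b]--> q0
  q0 --[a]--> q3
  q3 --[a]--> q0
  q0 --[b]--> q0

"baab"


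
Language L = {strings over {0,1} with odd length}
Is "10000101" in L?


length = 8; 8 mod 2 = 0

No, "10000101" is not in L


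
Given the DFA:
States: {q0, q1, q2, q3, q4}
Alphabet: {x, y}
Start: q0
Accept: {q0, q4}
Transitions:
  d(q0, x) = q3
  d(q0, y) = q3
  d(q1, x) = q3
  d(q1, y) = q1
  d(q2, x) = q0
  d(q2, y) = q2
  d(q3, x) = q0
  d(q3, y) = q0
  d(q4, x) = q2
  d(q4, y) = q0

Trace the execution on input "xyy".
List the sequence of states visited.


Input: xyy
d(q0, x) = q3
d(q3, y) = q0
d(q0, y) = q3


q0 -> q3 -> q0 -> q3


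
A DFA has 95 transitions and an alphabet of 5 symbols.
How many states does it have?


Each state has exactly one transition per symbol.
states = transitions / |alphabet| = 95 / 5 = 19

19


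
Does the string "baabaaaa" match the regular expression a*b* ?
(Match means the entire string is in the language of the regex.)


|string| = 8; first = 'b'; last = 'a'

No, "baabaaaa" does not match a*b*


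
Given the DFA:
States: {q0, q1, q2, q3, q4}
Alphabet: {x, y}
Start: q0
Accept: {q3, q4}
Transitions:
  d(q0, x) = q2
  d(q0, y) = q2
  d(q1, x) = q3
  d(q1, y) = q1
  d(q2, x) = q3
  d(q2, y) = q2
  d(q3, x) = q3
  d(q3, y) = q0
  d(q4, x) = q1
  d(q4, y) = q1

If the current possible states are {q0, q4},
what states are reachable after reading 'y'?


Apply transition on 'y' from each current state:
  d(q0, y) = q2
  d(q4, y) = q1

{q1, q2}


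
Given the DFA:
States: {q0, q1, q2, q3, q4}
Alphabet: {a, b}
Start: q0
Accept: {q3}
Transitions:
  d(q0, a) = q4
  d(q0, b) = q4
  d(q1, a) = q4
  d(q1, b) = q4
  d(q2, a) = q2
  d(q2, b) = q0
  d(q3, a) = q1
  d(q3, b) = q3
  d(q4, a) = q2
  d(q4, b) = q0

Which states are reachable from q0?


BFS from q0:
  layer 0: {q0}
  layer 1: {q4}
  layer 2: {q2}

{q0, q2, q4}


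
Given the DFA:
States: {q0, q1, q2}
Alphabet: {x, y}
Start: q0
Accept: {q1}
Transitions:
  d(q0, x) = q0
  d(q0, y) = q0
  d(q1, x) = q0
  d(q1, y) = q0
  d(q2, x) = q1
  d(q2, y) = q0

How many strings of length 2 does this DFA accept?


Enumerating all length-2 strings:
  "xx" -> q0 [reject]
  "xy" -> q0 [reject]
  "yx" -> q0 [reject]
  "yy" -> q0 [reject]

0 out of 4


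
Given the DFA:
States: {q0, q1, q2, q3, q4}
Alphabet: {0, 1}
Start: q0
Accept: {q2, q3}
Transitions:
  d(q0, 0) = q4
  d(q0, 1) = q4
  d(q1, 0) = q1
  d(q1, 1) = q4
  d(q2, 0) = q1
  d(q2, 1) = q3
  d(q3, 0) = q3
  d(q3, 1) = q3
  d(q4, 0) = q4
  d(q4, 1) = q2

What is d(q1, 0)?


Looking up transition d(q1, 0)

q1


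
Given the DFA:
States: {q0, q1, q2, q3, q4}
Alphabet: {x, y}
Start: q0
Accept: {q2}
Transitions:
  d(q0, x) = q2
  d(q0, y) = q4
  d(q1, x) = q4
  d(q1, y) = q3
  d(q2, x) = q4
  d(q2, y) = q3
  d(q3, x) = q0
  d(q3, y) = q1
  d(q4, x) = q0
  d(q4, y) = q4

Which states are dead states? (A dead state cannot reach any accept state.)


Forward reachability from each state:
  q0 -> reaches accept state q2 (live)
  q1 -> reaches accept state q2 (live)
  q2 -> reaches accept state q2 (live)
  q3 -> reaches accept state q2 (live)
  q4 -> reaches accept state q2 (live)

None (all states can reach an accept state)


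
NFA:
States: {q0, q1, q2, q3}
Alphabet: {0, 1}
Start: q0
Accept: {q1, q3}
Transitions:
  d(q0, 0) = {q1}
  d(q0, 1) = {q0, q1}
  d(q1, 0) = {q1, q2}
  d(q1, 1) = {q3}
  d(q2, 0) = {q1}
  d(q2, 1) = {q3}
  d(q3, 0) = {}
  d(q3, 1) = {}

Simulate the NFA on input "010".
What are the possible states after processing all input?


Start: {q0}
  --0--> {q1}
  --1--> {q3}
  --0--> {}

{} (empty set, no valid transitions)


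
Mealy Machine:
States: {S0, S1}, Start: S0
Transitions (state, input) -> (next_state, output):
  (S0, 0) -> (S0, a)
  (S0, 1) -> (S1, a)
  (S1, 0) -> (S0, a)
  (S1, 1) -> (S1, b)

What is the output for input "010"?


Step-by-step:
  (S0, 0) -> (S0, a)
  (S0, 1) -> (S1, a)
  (S1, 0) -> (S0, a)

"aaa"


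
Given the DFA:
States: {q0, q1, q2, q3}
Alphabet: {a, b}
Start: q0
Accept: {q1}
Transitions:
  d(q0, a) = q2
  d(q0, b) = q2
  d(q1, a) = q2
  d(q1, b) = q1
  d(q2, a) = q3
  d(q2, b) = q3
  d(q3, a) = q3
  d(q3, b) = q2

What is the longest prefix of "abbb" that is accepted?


Run the DFA, marking each prefix where the state is accepting:
  "" -> q0 [reject]
  "a" -> q2 [reject]
  "ab" -> q3 [reject]
  "abb" -> q2 [reject]
  "abbb" -> q3 [reject]

No prefix is accepted


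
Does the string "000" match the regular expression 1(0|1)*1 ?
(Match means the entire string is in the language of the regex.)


|string| = 3; first = '0'; last = '0'

No, "000" does not match 1(0|1)*1


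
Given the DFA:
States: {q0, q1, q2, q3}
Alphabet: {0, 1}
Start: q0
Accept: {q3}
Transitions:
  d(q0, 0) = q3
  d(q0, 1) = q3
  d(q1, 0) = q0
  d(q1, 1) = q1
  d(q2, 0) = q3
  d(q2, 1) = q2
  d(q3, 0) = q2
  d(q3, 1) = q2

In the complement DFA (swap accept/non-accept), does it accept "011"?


Trace: q0 -> q3 -> q2 -> q2
Final: q2
Original accept: {q3}
Complement: q2 is not in original accept

Yes, complement accepts (original rejects)


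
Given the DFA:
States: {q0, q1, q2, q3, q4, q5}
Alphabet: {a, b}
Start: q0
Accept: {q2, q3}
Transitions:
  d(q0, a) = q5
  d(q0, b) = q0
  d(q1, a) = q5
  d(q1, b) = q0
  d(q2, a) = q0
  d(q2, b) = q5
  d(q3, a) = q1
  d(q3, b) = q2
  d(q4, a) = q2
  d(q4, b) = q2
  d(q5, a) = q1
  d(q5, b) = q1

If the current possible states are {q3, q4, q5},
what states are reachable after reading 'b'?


Apply transition on 'b' from each current state:
  d(q3, b) = q2
  d(q4, b) = q2
  d(q5, b) = q1

{q1, q2}


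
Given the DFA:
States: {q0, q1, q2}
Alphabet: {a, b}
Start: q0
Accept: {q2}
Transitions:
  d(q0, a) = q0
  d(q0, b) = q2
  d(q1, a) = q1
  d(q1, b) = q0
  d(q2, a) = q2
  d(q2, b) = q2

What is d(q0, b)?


Looking up transition d(q0, b)

q2


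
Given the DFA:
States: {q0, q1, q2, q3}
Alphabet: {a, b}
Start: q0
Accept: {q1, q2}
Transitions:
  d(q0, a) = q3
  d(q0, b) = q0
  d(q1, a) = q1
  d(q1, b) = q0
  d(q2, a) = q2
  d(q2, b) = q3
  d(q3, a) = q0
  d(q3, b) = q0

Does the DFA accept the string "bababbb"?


Trace: q0 -> q0 -> q3 -> q0 -> q3 -> q0 -> q0 -> q0
Final state: q0
Accept states: {q1, q2}

No, rejected (final state q0 is not an accept state)


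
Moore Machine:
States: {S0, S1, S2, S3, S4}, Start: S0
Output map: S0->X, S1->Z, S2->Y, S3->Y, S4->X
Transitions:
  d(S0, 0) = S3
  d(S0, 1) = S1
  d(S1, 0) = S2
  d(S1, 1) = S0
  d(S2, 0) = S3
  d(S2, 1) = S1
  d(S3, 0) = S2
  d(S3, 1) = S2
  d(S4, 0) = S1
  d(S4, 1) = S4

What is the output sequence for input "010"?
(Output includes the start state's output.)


Start: S0 (output X)
  --0--> S3 (output Y)
  --1--> S2 (output Y)
  --0--> S3 (output Y)

"XYYY"


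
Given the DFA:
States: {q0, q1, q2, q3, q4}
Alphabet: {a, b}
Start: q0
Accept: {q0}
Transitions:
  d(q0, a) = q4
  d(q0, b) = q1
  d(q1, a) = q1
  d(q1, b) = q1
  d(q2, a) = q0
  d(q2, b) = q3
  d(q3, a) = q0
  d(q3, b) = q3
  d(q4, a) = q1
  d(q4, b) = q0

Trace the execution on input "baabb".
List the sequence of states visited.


Input: baabb
d(q0, b) = q1
d(q1, a) = q1
d(q1, a) = q1
d(q1, b) = q1
d(q1, b) = q1


q0 -> q1 -> q1 -> q1 -> q1 -> q1


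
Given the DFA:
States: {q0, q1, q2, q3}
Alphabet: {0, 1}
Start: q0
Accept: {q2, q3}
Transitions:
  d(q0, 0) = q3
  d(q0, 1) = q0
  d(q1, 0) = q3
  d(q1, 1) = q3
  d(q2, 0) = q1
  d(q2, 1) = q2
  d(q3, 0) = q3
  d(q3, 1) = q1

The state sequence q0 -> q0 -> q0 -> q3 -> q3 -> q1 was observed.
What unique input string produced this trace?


Trace back each transition to find the symbol:
  q0 --[1]--> q0
  q0 --[1]--> q0
  q0 --[0]--> q3
  q3 --[0]--> q3
  q3 --[1]--> q1

"11001"


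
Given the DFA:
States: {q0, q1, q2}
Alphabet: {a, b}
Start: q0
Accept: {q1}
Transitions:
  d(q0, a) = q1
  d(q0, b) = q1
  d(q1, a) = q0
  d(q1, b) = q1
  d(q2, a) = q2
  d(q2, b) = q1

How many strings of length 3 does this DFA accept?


Enumerating all length-3 strings:
  "aaa" -> q1 [accept]
  "aab" -> q1 [accept]
  "aba" -> q0 [reject]
  "abb" -> q1 [accept]
  "baa" -> q1 [accept]
  "bab" -> q1 [accept]
  "bba" -> q0 [reject]
  "bbb" -> q1 [accept]

6 out of 8


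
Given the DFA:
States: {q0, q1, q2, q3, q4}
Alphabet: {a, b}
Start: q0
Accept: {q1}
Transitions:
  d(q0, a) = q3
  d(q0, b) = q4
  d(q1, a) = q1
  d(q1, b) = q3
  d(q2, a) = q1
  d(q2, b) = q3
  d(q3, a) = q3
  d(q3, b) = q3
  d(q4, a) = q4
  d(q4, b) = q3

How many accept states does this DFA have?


Accept states listed: {q1}
Counting: q1(1)

1


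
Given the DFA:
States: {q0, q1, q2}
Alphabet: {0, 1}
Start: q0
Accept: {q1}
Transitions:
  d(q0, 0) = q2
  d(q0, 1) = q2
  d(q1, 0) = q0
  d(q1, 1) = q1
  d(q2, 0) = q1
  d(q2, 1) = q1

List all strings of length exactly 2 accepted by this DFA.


All strings of length 2: 4 total
Accepted: 4

"00", "01", "10", "11"


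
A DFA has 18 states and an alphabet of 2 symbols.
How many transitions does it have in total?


Each state has exactly one transition per symbol.
18 * 2 = 36

36


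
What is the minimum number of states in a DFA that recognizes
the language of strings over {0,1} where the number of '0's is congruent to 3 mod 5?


States track (count of '0') mod 5.
Need 5 states: one per remainder 0..4; accept = remainder 3.

5


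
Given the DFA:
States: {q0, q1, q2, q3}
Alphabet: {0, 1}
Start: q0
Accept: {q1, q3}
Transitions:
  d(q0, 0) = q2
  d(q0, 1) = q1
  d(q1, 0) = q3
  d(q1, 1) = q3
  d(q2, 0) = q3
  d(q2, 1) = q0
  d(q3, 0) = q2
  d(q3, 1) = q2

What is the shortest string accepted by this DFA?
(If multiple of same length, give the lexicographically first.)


BFS by string length (lex-first path to each state shown):
  len 0: q0<-""
  len 1: q1<-"1", q2<-"0"
Found accept state at length 1.

"1"


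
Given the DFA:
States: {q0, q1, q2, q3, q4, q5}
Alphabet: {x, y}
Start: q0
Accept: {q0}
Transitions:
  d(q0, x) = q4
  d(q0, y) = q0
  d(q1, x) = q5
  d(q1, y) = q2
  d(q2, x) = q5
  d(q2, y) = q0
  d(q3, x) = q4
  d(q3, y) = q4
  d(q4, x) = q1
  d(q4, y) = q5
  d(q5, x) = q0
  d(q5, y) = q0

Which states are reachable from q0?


BFS from q0:
  layer 0: {q0}
  layer 1: {q4}
  layer 2: {q1, q5}
  layer 3: {q2}

{q0, q1, q2, q4, q5}


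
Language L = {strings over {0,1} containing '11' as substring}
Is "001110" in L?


'11' occurs at index 2

Yes, "001110" is in L


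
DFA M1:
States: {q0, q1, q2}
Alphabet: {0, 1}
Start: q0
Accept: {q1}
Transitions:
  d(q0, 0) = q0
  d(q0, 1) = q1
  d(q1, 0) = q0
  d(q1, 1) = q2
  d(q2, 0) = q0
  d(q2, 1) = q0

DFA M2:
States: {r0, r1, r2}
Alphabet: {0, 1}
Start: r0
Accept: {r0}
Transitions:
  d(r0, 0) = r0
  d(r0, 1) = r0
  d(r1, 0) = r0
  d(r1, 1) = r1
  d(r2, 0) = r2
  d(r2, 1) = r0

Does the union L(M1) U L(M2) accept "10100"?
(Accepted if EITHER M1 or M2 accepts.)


M1: final=q0 accepted=False
M2: final=r0 accepted=True

Yes, union accepts


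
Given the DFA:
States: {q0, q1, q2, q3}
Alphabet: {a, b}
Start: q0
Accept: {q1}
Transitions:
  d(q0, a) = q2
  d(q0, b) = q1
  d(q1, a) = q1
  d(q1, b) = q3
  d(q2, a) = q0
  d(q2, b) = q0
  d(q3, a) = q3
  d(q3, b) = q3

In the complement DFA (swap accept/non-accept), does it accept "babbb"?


Trace: q0 -> q1 -> q1 -> q3 -> q3 -> q3
Final: q3
Original accept: {q1}
Complement: q3 is not in original accept

Yes, complement accepts (original rejects)


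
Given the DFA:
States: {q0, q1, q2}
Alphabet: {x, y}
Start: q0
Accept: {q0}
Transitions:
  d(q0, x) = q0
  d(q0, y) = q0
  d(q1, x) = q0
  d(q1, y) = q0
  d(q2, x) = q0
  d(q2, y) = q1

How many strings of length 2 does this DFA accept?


Enumerating all length-2 strings:
  "xx" -> q0 [accept]
  "xy" -> q0 [accept]
  "yx" -> q0 [accept]
  "yy" -> q0 [accept]

4 out of 4


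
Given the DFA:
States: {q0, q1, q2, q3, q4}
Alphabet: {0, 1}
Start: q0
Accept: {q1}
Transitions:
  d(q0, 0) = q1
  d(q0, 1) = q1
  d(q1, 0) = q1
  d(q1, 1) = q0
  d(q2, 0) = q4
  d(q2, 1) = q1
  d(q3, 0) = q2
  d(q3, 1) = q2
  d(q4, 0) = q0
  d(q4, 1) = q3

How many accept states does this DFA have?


Accept states listed: {q1}
Counting: q1(1)

1


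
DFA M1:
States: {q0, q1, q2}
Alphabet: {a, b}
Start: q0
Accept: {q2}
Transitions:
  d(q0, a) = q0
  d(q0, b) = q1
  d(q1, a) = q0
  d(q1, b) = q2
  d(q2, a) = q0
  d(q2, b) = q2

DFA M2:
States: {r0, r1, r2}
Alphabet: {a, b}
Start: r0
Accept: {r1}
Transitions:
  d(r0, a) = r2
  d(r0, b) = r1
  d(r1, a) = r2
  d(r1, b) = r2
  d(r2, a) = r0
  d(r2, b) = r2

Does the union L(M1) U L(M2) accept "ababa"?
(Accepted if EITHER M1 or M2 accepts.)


M1: final=q0 accepted=False
M2: final=r2 accepted=False

No, union rejects (neither accepts)


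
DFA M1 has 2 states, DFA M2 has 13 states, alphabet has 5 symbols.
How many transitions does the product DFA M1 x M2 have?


Product DFA has 2 * 13 = 26 states.
Each has 5 transitions: 26 * 5 = 130

130


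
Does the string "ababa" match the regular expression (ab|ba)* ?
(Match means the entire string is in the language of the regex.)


|string| = 5; first = 'a'; last = 'a'

No, "ababa" does not match (ab|ba)*


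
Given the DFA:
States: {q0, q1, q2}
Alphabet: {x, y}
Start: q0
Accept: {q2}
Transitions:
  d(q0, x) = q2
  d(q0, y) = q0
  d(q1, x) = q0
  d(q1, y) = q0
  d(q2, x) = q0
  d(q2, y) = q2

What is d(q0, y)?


Looking up transition d(q0, y)

q0


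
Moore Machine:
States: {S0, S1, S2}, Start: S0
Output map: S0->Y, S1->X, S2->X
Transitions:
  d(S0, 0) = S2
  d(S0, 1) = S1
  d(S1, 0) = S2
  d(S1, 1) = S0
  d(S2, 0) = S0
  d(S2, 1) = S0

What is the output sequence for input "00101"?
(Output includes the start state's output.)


Start: S0 (output Y)
  --0--> S2 (output X)
  --0--> S0 (output Y)
  --1--> S1 (output X)
  --0--> S2 (output X)
  --1--> S0 (output Y)

"YXYXXY"


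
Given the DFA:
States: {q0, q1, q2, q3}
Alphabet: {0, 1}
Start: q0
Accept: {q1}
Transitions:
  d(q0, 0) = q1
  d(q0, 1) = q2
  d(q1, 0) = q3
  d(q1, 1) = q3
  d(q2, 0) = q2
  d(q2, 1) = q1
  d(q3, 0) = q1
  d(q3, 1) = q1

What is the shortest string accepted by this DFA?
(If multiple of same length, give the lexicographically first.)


BFS by string length (lex-first path to each state shown):
  len 0: q0<-""
  len 1: q1<-"0", q2<-"1"
Found accept state at length 1.

"0"


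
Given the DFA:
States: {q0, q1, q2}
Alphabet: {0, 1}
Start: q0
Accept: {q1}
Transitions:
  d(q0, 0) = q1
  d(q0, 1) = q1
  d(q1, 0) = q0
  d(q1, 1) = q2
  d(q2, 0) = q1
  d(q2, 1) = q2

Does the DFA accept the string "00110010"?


Trace: q0 -> q1 -> q0 -> q1 -> q2 -> q1 -> q0 -> q1 -> q0
Final state: q0
Accept states: {q1}

No, rejected (final state q0 is not an accept state)


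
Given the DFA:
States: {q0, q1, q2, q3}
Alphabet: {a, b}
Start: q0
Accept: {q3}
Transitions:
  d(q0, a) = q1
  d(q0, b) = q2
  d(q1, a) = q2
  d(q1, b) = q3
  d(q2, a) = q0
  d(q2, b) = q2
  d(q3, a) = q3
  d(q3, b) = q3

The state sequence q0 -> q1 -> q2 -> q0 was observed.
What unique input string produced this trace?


Trace back each transition to find the symbol:
  q0 --[a]--> q1
  q1 --[a]--> q2
  q2 --[a]--> q0

"aaa"


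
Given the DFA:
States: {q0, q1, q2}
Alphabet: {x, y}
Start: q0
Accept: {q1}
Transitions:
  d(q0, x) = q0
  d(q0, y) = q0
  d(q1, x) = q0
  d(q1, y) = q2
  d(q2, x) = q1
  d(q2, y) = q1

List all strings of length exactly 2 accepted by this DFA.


All strings of length 2: 4 total
Accepted: 0

None


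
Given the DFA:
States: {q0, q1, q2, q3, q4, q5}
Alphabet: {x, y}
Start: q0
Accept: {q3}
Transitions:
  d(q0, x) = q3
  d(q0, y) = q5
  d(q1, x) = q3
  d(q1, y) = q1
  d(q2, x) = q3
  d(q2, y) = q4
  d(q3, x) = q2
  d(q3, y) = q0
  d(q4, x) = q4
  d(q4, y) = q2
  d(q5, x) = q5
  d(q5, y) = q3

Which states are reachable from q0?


BFS from q0:
  layer 0: {q0}
  layer 1: {q3, q5}
  layer 2: {q2}
  layer 3: {q4}

{q0, q2, q3, q4, q5}


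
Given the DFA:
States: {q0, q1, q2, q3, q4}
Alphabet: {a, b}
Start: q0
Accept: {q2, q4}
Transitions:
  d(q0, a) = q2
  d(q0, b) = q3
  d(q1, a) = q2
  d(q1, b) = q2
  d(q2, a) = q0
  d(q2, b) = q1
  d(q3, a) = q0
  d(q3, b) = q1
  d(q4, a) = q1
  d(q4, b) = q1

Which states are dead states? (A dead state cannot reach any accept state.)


Forward reachability from each state:
  q0 -> reaches accept state q2 (live)
  q1 -> reaches accept state q2 (live)
  q2 -> reaches accept state q2 (live)
  q3 -> reaches accept state q2 (live)
  q4 -> reaches accept state q2 (live)

None (all states can reach an accept state)


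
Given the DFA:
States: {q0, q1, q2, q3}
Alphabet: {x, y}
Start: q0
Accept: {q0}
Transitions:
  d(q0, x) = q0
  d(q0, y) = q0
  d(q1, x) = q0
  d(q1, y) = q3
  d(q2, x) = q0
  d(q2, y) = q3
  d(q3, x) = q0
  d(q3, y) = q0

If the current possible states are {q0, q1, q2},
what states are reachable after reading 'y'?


Apply transition on 'y' from each current state:
  d(q0, y) = q0
  d(q1, y) = q3
  d(q2, y) = q3

{q0, q3}


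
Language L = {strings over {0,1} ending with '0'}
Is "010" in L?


last symbol = '0'

Yes, "010" is in L


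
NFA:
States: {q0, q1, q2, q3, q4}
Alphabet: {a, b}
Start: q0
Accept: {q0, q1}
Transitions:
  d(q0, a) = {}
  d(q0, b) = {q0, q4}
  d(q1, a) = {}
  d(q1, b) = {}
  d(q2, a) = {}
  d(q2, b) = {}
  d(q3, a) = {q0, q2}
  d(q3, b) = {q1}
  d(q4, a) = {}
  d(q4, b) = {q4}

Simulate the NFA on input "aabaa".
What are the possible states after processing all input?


Start: {q0}
  --a--> {}
  --a--> {}
  --b--> {}
  --a--> {}
  --a--> {}

{} (empty set, no valid transitions)


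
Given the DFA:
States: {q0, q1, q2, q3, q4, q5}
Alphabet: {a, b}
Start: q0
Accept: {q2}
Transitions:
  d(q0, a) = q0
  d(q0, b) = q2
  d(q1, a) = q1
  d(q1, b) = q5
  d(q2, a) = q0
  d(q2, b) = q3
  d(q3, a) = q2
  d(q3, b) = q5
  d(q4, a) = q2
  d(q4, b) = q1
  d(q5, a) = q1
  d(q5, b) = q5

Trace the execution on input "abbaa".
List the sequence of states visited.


Input: abbaa
d(q0, a) = q0
d(q0, b) = q2
d(q2, b) = q3
d(q3, a) = q2
d(q2, a) = q0


q0 -> q0 -> q2 -> q3 -> q2 -> q0


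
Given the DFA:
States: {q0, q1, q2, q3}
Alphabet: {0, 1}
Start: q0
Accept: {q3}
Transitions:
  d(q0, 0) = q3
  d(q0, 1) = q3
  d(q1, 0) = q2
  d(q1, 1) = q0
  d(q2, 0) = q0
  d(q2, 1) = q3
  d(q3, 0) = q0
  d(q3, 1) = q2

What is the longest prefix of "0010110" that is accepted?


Run the DFA, marking each prefix where the state is accepting:
  "" -> q0 [reject]
  "0" -> q3 [accept]
  "00" -> q0 [reject]
  "001" -> q3 [accept]
  "0010" -> q0 [reject]
  "00101" -> q3 [accept]
  "001011" -> q2 [reject]
  "0010110" -> q0 [reject]

"00101"


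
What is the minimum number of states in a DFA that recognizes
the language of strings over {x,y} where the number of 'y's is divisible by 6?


States track (count of 'y') mod 6.
Need 6 states: one per remainder 0..5; accept = remainder 0.

6


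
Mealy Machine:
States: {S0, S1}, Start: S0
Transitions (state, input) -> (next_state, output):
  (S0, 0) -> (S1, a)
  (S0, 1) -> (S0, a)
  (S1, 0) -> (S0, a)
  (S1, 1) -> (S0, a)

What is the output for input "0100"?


Step-by-step:
  (S0, 0) -> (S1, a)
  (S1, 1) -> (S0, a)
  (S0, 0) -> (S1, a)
  (S1, 0) -> (S0, a)

"aaaa"


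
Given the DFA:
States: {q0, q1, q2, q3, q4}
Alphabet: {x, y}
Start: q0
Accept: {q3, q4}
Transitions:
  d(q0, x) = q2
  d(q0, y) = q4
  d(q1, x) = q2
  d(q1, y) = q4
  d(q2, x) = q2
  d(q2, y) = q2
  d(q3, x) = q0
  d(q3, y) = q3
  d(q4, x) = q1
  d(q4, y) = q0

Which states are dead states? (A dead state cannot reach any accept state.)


Forward reachability from each state:
  q0 -> reaches accept state q4 (live)
  q1 -> reaches accept state q4 (live)
  q2 -> reaches {q2}, no accept state (dead)
  q3 -> reaches accept state q3 (live)
  q4 -> reaches accept state q4 (live)

{q2}


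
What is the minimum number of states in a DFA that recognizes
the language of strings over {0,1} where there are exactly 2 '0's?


States: count = 0, 1, ..., 2 (that's 3 states), plus a dead state for count > 2.
Total: 3 + 1 = 4. Accept = count-2 state.

4


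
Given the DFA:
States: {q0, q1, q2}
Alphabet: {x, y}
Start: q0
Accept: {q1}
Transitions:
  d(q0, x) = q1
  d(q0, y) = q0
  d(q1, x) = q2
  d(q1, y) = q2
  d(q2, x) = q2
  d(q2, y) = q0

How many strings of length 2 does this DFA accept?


Enumerating all length-2 strings:
  "xx" -> q2 [reject]
  "xy" -> q2 [reject]
  "yx" -> q1 [accept]
  "yy" -> q0 [reject]

1 out of 4


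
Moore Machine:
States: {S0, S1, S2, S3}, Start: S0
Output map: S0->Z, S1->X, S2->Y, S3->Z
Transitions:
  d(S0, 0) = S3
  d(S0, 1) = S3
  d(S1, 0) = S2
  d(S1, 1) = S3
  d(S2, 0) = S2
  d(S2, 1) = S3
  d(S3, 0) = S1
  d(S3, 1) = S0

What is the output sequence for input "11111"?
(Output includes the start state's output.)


Start: S0 (output Z)
  --1--> S3 (output Z)
  --1--> S0 (output Z)
  --1--> S3 (output Z)
  --1--> S0 (output Z)
  --1--> S3 (output Z)

"ZZZZZZ"


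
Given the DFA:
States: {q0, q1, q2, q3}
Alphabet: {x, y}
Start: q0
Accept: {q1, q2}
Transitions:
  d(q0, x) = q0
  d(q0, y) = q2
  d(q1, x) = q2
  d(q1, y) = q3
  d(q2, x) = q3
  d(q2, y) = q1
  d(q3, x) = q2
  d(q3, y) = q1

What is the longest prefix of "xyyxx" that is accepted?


Run the DFA, marking each prefix where the state is accepting:
  "" -> q0 [reject]
  "x" -> q0 [reject]
  "xy" -> q2 [accept]
  "xyy" -> q1 [accept]
  "xyyx" -> q2 [accept]
  "xyyxx" -> q3 [reject]

"xyyx"


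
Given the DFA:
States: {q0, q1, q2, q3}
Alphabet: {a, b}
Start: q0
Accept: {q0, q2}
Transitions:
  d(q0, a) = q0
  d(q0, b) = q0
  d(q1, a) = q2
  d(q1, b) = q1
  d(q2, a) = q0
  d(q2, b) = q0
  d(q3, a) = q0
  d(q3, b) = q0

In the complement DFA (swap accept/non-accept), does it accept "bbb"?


Trace: q0 -> q0 -> q0 -> q0
Final: q0
Original accept: {q0, q2}
Complement: q0 is in original accept

No, complement rejects (original accepts)


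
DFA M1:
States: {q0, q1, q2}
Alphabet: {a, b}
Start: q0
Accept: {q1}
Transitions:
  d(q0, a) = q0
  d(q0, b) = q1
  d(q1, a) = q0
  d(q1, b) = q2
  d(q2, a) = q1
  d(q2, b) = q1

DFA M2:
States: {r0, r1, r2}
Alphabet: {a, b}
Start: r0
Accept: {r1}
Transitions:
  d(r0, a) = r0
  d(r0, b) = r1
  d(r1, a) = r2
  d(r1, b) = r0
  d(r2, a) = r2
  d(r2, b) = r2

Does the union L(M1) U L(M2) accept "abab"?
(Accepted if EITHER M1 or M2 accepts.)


M1: final=q1 accepted=True
M2: final=r2 accepted=False

Yes, union accepts


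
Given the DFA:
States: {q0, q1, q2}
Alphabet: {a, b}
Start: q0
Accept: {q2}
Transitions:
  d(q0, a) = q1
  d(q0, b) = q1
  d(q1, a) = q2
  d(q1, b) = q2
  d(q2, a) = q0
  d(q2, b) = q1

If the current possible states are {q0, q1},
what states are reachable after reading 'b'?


Apply transition on 'b' from each current state:
  d(q0, b) = q1
  d(q1, b) = q2

{q1, q2}


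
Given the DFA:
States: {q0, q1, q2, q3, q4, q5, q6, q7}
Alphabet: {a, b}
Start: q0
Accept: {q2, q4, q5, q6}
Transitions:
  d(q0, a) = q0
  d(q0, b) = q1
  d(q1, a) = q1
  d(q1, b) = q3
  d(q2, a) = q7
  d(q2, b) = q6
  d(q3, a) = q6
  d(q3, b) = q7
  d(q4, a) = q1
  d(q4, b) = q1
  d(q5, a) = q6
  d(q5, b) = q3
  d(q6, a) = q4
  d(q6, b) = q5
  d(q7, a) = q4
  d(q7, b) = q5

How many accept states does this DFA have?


Accept states listed: {q2, q4, q5, q6}
Counting: q2(1) q4(2) q5(3) q6(4)

4


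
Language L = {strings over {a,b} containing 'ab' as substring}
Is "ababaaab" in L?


'ab' occurs at index 0

Yes, "ababaaab" is in L


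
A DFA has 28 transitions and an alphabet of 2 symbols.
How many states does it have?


Each state has exactly one transition per symbol.
states = transitions / |alphabet| = 28 / 2 = 14

14


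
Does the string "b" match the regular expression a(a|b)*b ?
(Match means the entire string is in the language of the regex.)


|string| = 1; first = 'b'; last = 'b'

No, "b" does not match a(a|b)*b


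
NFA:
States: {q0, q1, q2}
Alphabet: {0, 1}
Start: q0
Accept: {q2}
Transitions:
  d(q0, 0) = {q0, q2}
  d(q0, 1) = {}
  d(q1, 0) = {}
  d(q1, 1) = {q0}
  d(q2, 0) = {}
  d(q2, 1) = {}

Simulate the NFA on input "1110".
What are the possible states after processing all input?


Start: {q0}
  --1--> {}
  --1--> {}
  --1--> {}
  --0--> {}

{} (empty set, no valid transitions)


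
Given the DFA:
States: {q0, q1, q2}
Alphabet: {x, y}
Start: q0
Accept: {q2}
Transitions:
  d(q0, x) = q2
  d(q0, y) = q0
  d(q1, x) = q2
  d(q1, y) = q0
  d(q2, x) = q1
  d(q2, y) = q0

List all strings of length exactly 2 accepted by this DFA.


All strings of length 2: 4 total
Accepted: 1

"yx"


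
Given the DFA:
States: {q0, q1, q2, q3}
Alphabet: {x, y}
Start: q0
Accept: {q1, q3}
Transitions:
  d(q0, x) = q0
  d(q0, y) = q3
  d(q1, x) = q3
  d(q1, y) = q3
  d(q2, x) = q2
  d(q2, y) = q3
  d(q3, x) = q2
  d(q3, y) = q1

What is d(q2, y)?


Looking up transition d(q2, y)

q3


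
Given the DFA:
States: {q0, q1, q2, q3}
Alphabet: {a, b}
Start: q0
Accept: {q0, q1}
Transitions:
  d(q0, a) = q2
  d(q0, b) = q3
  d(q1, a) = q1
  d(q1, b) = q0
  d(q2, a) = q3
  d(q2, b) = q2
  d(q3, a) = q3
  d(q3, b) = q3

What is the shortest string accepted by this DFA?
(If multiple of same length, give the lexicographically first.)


BFS by string length (lex-first path to each state shown):
  len 0: q0<-""
Found accept state at length 0.

"" (empty string)


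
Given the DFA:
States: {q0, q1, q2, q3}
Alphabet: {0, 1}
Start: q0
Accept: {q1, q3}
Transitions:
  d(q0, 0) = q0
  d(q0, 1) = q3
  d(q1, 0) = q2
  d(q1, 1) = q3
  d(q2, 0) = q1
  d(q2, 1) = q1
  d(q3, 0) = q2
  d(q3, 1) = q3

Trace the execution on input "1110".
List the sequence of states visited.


Input: 1110
d(q0, 1) = q3
d(q3, 1) = q3
d(q3, 1) = q3
d(q3, 0) = q2


q0 -> q3 -> q3 -> q3 -> q2


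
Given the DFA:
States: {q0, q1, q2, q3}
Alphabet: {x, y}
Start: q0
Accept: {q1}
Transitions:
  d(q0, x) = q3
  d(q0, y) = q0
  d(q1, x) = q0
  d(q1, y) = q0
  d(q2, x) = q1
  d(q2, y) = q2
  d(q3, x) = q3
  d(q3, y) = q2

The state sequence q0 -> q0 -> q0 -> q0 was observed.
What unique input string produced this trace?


Trace back each transition to find the symbol:
  q0 --[y]--> q0
  q0 --[y]--> q0
  q0 --[y]--> q0

"yyy"


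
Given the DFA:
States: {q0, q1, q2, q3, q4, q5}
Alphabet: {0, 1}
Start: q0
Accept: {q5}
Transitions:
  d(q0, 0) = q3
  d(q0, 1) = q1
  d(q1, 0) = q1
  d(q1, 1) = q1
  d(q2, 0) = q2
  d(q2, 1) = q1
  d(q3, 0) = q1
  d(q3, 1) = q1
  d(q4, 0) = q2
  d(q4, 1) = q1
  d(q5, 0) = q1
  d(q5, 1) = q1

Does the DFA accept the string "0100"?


Trace: q0 -> q3 -> q1 -> q1 -> q1
Final state: q1
Accept states: {q5}

No, rejected (final state q1 is not an accept state)


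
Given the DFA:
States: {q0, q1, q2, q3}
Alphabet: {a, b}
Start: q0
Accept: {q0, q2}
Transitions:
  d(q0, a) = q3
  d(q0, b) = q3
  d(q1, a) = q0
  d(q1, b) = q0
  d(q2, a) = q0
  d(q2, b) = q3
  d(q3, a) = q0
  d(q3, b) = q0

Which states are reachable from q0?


BFS from q0:
  layer 0: {q0}
  layer 1: {q3}

{q0, q3}


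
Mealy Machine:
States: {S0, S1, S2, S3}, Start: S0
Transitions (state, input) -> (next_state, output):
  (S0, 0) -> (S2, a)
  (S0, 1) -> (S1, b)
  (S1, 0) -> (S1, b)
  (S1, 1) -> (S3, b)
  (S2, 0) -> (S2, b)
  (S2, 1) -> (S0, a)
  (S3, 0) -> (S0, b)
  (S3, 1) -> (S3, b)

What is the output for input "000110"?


Step-by-step:
  (S0, 0) -> (S2, a)
  (S2, 0) -> (S2, b)
  (S2, 0) -> (S2, b)
  (S2, 1) -> (S0, a)
  (S0, 1) -> (S1, b)
  (S1, 0) -> (S1, b)

"abbabb"


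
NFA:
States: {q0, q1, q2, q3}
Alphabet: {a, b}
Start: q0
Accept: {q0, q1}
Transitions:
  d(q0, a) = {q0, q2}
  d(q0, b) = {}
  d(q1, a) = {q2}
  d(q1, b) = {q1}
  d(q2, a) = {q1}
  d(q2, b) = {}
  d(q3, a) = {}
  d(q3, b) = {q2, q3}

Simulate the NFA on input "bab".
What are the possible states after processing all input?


Start: {q0}
  --b--> {}
  --a--> {}
  --b--> {}

{} (empty set, no valid transitions)


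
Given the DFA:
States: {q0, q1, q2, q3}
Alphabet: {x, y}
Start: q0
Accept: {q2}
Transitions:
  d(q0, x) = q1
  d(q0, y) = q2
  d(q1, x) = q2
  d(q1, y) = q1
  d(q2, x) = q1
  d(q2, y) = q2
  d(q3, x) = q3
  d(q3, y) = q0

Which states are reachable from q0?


BFS from q0:
  layer 0: {q0}
  layer 1: {q1, q2}

{q0, q1, q2}


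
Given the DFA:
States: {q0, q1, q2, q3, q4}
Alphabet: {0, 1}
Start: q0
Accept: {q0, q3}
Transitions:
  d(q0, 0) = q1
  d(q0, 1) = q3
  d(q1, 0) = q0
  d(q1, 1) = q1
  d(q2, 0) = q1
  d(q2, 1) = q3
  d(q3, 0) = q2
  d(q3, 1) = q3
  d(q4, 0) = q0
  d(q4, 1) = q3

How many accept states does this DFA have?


Accept states listed: {q0, q3}
Counting: q0(1) q3(2)

2


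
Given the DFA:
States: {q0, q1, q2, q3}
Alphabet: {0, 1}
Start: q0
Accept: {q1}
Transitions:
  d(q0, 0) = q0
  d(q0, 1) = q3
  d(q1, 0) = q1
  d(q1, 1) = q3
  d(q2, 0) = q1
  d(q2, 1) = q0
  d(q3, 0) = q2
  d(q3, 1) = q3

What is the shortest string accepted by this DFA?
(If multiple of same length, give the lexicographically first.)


BFS by string length (lex-first path to each state shown):
  len 0: q0<-""
  len 1: q0<-"0", q3<-"1"
  len 2: q0<-"00", q2<-"10", q3<-"01"
  len 3: q0<-"000", q1<-"100", q2<-"010", q3<-"001"
Found accept state at length 3.

"100"
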